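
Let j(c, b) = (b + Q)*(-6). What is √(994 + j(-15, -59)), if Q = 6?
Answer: 4*√82 ≈ 36.222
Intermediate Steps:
j(c, b) = -36 - 6*b (j(c, b) = (b + 6)*(-6) = (6 + b)*(-6) = -36 - 6*b)
√(994 + j(-15, -59)) = √(994 + (-36 - 6*(-59))) = √(994 + (-36 + 354)) = √(994 + 318) = √1312 = 4*√82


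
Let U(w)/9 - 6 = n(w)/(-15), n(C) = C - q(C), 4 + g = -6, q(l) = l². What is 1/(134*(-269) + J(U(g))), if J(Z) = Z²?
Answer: -1/21646 ≈ -4.6198e-5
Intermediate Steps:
g = -10 (g = -4 - 6 = -10)
n(C) = C - C²
U(w) = 54 - 3*w*(1 - w)/5 (U(w) = 54 + 9*((w*(1 - w))/(-15)) = 54 + 9*((w*(1 - w))*(-1/15)) = 54 + 9*(-w*(1 - w)/15) = 54 - 3*w*(1 - w)/5)
1/(134*(-269) + J(U(g))) = 1/(134*(-269) + (54 - ⅗*(-10) + (⅗)*(-10)²)²) = 1/(-36046 + (54 + 6 + (⅗)*100)²) = 1/(-36046 + (54 + 6 + 60)²) = 1/(-36046 + 120²) = 1/(-36046 + 14400) = 1/(-21646) = -1/21646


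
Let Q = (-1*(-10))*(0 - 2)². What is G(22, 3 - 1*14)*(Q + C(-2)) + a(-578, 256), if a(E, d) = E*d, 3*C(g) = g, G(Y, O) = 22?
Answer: -441308/3 ≈ -1.4710e+5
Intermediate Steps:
C(g) = g/3
Q = 40 (Q = 10*(-2)² = 10*4 = 40)
G(22, 3 - 1*14)*(Q + C(-2)) + a(-578, 256) = 22*(40 + (⅓)*(-2)) - 578*256 = 22*(40 - ⅔) - 147968 = 22*(118/3) - 147968 = 2596/3 - 147968 = -441308/3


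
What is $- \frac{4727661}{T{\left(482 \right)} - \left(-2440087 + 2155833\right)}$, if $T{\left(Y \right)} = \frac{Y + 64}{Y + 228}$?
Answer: $- \frac{1678319655}{100910443} \approx -16.632$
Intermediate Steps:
$T{\left(Y \right)} = \frac{64 + Y}{228 + Y}$
$- \frac{4727661}{T{\left(482 \right)} - \left(-2440087 + 2155833\right)} = - \frac{4727661}{\frac{64 + 482}{228 + 482} - \left(-2440087 + 2155833\right)} = - \frac{4727661}{\frac{1}{710} \cdot 546 - -284254} = - \frac{4727661}{\frac{1}{710} \cdot 546 + 284254} = - \frac{4727661}{\frac{273}{355} + 284254} = - \frac{4727661}{\frac{100910443}{355}} = \left(-4727661\right) \frac{355}{100910443} = - \frac{1678319655}{100910443}$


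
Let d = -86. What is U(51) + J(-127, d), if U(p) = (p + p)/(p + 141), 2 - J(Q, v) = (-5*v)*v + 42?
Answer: 1182097/32 ≈ 36941.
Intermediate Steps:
J(Q, v) = -40 + 5*v**2 (J(Q, v) = 2 - ((-5*v)*v + 42) = 2 - (-5*v**2 + 42) = 2 - (42 - 5*v**2) = 2 + (-42 + 5*v**2) = -40 + 5*v**2)
U(p) = 2*p/(141 + p) (U(p) = (2*p)/(141 + p) = 2*p/(141 + p))
U(51) + J(-127, d) = 2*51/(141 + 51) + (-40 + 5*(-86)**2) = 2*51/192 + (-40 + 5*7396) = 2*51*(1/192) + (-40 + 36980) = 17/32 + 36940 = 1182097/32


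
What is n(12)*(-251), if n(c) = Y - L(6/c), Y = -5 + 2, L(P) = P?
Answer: 1757/2 ≈ 878.50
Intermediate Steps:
Y = -3
n(c) = -3 - 6/c
n(12)*(-251) = (-3 - 6/12)*(-251) = (-3 - 6*1/12)*(-251) = (-3 - ½)*(-251) = -7/2*(-251) = 1757/2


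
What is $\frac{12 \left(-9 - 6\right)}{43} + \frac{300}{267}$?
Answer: $- \frac{11720}{3827} \approx -3.0625$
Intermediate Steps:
$\frac{12 \left(-9 - 6\right)}{43} + \frac{300}{267} = 12 \left(-15\right) \frac{1}{43} + 300 \cdot \frac{1}{267} = \left(-180\right) \frac{1}{43} + \frac{100}{89} = - \frac{180}{43} + \frac{100}{89} = - \frac{11720}{3827}$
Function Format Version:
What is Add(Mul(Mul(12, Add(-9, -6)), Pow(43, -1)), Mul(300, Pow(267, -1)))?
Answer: Rational(-11720, 3827) ≈ -3.0625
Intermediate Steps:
Add(Mul(Mul(12, Add(-9, -6)), Pow(43, -1)), Mul(300, Pow(267, -1))) = Add(Mul(Mul(12, -15), Rational(1, 43)), Mul(300, Rational(1, 267))) = Add(Mul(-180, Rational(1, 43)), Rational(100, 89)) = Add(Rational(-180, 43), Rational(100, 89)) = Rational(-11720, 3827)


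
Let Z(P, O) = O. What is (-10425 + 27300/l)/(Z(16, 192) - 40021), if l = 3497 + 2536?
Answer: 20955575/80096119 ≈ 0.26163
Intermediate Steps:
l = 6033
(-10425 + 27300/l)/(Z(16, 192) - 40021) = (-10425 + 27300/6033)/(192 - 40021) = (-10425 + 27300*(1/6033))/(-39829) = (-10425 + 9100/2011)*(-1/39829) = -20955575/2011*(-1/39829) = 20955575/80096119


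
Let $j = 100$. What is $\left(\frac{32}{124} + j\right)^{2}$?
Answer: $\frac{9659664}{961} \approx 10052.0$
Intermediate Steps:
$\left(\frac{32}{124} + j\right)^{2} = \left(\frac{32}{124} + 100\right)^{2} = \left(32 \cdot \frac{1}{124} + 100\right)^{2} = \left(\frac{8}{31} + 100\right)^{2} = \left(\frac{3108}{31}\right)^{2} = \frac{9659664}{961}$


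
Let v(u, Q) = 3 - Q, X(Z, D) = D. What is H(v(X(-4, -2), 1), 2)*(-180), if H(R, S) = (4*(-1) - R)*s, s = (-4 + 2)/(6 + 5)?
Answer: -2160/11 ≈ -196.36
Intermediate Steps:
s = -2/11 ≈ -0.18182
H(R, S) = 8/11 + 2*R/11 (H(R, S) = (4*(-1) - R)*(-2/11) = (-4 - R)*(-2/11) = 8/11 + 2*R/11)
H(v(X(-4, -2), 1), 2)*(-180) = (8/11 + 2*(3 - 1*1)/11)*(-180) = (8/11 + 2*(3 - 1)/11)*(-180) = (8/11 + (2/11)*2)*(-180) = (8/11 + 4/11)*(-180) = (12/11)*(-180) = -2160/11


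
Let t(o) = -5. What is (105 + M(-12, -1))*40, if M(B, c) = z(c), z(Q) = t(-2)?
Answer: 4000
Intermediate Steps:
z(Q) = -5
M(B, c) = -5
(105 + M(-12, -1))*40 = (105 - 5)*40 = 100*40 = 4000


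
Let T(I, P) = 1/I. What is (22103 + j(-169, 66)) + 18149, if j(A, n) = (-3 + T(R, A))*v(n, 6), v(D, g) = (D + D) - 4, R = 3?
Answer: 119732/3 ≈ 39911.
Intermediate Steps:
v(D, g) = -4 + 2*D (v(D, g) = 2*D - 4 = -4 + 2*D)
j(A, n) = 32/3 - 16*n/3 (j(A, n) = (-3 + 1/3)*(-4 + 2*n) = (-3 + ⅓)*(-4 + 2*n) = -8*(-4 + 2*n)/3 = 32/3 - 16*n/3)
(22103 + j(-169, 66)) + 18149 = (22103 + (32/3 - 16/3*66)) + 18149 = (22103 + (32/3 - 352)) + 18149 = (22103 - 1024/3) + 18149 = 65285/3 + 18149 = 119732/3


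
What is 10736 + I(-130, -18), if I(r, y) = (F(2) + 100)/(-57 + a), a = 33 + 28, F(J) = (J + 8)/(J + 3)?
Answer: 21523/2 ≈ 10762.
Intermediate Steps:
F(J) = (8 + J)/(3 + J)
a = 61
I(r, y) = 51/2 (I(r, y) = ((8 + 2)/(3 + 2) + 100)/(-57 + 61) = (10/5 + 100)/4 = ((⅕)*10 + 100)*(¼) = (2 + 100)*(¼) = 102*(¼) = 51/2)
10736 + I(-130, -18) = 10736 + 51/2 = 21523/2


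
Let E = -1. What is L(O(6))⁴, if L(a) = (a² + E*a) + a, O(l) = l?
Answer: 1679616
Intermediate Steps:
L(a) = a² (L(a) = (a² - a) + a = a²)
L(O(6))⁴ = (6²)⁴ = 36⁴ = 1679616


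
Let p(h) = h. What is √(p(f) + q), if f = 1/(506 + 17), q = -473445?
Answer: I*√129500936882/523 ≈ 688.07*I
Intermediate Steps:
f = 1/523 ≈ 0.0019120
√(p(f) + q) = √(1/523 - 473445) = √(-247611734/523) = I*√129500936882/523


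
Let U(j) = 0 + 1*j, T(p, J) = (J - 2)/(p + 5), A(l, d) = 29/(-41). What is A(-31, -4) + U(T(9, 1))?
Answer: -447/574 ≈ -0.77875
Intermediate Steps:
A(l, d) = -29/41 (A(l, d) = 29*(-1/41) = -29/41)
T(p, J) = (-2 + J)/(5 + p)
U(j) = j (U(j) = 0 + j = j)
A(-31, -4) + U(T(9, 1)) = -29/41 + (-2 + 1)/(5 + 9) = -29/41 - 1/14 = -447/574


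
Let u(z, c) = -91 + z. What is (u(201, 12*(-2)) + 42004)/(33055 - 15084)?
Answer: 42114/17971 ≈ 2.3434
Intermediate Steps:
(u(201, 12*(-2)) + 42004)/(33055 - 15084) = ((-91 + 201) + 42004)/(33055 - 15084) = (110 + 42004)/17971 = 42114*(1/17971) = 42114/17971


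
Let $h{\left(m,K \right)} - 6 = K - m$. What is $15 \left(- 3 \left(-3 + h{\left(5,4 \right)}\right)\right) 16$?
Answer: $-1440$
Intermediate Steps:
$h{\left(m,K \right)} = 6 + K - m$ ($h{\left(m,K \right)} = 6 + \left(K - m\right) = 6 + K - m$)
$15 \left(- 3 \left(-3 + h{\left(5,4 \right)}\right)\right) 16 = 15 \left(- 3 \left(-3 + \left(6 + 4 - 5\right)\right)\right) 16 = 15 \left(- 3 \left(-3 + 5\right)\right) 16 = 15 \left(\left(-3\right) 2\right) 16 = 15 \left(-6\right) 16 = \left(-90\right) 16 = -1440$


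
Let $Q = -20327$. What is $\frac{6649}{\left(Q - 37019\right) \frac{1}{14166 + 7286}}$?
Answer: $- \frac{71317174}{28673} \approx -2487.3$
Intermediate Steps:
$\frac{6649}{\left(Q - 37019\right) \frac{1}{14166 + 7286}} = \frac{6649}{\left(-20327 - 37019\right) \frac{1}{14166 + 7286}} = \frac{6649}{\left(-57346\right) \frac{1}{21452}} = \frac{6649}{- \frac{28673}{10726}} = 6649 \left(- \frac{10726}{28673}\right) = - \frac{71317174}{28673}$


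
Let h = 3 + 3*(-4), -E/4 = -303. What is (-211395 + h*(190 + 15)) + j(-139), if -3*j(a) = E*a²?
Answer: -8018924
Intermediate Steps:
E = 1212 (E = -4*(-303) = 1212)
j(a) = -404*a²
h = -9 (h = 3 - 12 = -9)
(-211395 + h*(190 + 15)) + j(-139) = (-211395 - 9*(190 + 15)) - 404*(-139)² = (-211395 - 9*205) - 404*19321 = (-211395 - 1845) - 7805684 = -213240 - 7805684 = -8018924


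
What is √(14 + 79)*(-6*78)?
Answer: -468*√93 ≈ -4513.2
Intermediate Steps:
√(14 + 79)*(-6*78) = √93*(-468) = -468*√93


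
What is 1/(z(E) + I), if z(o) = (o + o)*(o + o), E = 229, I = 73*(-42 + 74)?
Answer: 1/212100 ≈ 4.7148e-6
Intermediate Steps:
I = 2336 (I = 73*32 = 2336)
z(o) = 4*o**2 (z(o) = (2*o)*(2*o) = 4*o**2)
1/(z(E) + I) = 1/(4*229**2 + 2336) = 1/(4*52441 + 2336) = 1/(209764 + 2336) = 1/212100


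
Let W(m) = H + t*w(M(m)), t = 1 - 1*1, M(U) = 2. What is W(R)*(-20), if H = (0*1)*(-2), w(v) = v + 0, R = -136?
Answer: 0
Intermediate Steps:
w(v) = v
H = 0 (H = 0*(-2) = 0)
t = 0 (t = 1 - 1 = 0)
W(m) = 0 (W(m) = 0 + 0*2 = 0 + 0 = 0)
W(R)*(-20) = 0*(-20) = 0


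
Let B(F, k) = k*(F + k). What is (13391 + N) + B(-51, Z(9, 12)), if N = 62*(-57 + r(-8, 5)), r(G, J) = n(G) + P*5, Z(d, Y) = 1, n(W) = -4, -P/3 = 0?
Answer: 9559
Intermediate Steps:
P = 0 (P = -3*0 = 0)
r(G, J) = -4 (r(G, J) = -4 + 0*5 = -4 + 0 = -4)
N = -3782 (N = 62*(-57 - 4) = 62*(-61) = -3782)
(13391 + N) + B(-51, Z(9, 12)) = (13391 - 3782) + 1*(-51 + 1) = 9609 + 1*(-50) = 9609 - 50 = 9559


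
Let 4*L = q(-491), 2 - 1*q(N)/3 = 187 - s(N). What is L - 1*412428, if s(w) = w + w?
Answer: -1653213/4 ≈ -4.1330e+5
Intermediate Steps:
s(w) = 2*w
q(N) = -555 + 6*N (q(N) = 6 - 3*(187 - 2*N) = 6 + (-561 + 6*N) = -555 + 6*N)
L = -3501/4 (L = (-555 + 6*(-491))/4 = (-555 - 2946)/4 = (¼)*(-3501) = -3501/4 ≈ -875.25)
L - 1*412428 = -3501/4 - 1*412428 = -3501/4 - 412428 = -1653213/4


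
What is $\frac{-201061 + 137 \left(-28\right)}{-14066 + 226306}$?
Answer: $- \frac{29271}{30320} \approx -0.9654$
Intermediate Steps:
$\frac{-201061 + 137 \left(-28\right)}{-14066 + 226306} = \frac{-201061 - 3836}{212240} = \left(-204897\right) \frac{1}{212240} = - \frac{29271}{30320}$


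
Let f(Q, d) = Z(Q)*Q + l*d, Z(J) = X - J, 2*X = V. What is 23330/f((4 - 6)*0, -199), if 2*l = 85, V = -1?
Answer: -9332/3383 ≈ -2.7585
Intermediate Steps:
l = 85/2 (l = (½)*85 = 85/2 ≈ 42.500)
X = -½ (X = (½)*(-1) = -½ ≈ -0.50000)
Z(J) = -½ - J
f(Q, d) = 85*d/2 + Q*(-½ - Q) (f(Q, d) = (-½ - Q)*Q + 85*d/2 = Q*(-½ - Q) + 85*d/2 = 85*d/2 + Q*(-½ - Q))
23330/f((4 - 6)*0, -199) = 23330/((85/2)*(-199) - (4 - 6)*0*(1 + 2*((4 - 6)*0))/2) = 23330/(-16915/2 - (-2*0)*(1 + 2*(-2*0))/2) = 23330/(-16915/2 - ½*0*(1 + 2*0)) = 23330/(-16915/2 - ½*0*(1 + 0)) = 23330/(-16915/2 - ½*0*1) = 23330/(-16915/2 + 0) = 23330/(-16915/2) = 23330*(-2/16915) = -9332/3383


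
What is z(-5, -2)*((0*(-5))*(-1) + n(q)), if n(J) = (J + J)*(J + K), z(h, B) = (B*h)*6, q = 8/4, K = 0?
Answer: 480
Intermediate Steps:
q = 2 (q = 8*(¼) = 2)
z(h, B) = 6*B*h
n(J) = 2*J² (n(J) = (J + J)*(J + 0) = (2*J)*J = 2*J²)
z(-5, -2)*((0*(-5))*(-1) + n(q)) = (6*(-2)*(-5))*((0*(-5))*(-1) + 2*2²) = 60*(0*(-1) + 2*4) = 60*(0 + 8) = 60*8 = 480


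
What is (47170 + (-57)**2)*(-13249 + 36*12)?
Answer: -646220323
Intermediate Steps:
(47170 + (-57)**2)*(-13249 + 36*12) = (47170 + 3249)*(-13249 + 432) = 50419*(-12817) = -646220323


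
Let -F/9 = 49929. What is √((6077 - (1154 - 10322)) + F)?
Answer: 2*I*√108529 ≈ 658.88*I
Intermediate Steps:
F = -449361 (F = -9*49929 = -449361)
√((6077 - (1154 - 10322)) + F) = √((6077 - (1154 - 10322)) - 449361) = √((6077 - 1*(-9168)) - 449361) = √((6077 + 9168) - 449361) = √(15245 - 449361) = √(-434116) = 2*I*√108529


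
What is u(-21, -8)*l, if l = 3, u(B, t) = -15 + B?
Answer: -108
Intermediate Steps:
u(-21, -8)*l = (-15 - 21)*3 = -36*3 = -108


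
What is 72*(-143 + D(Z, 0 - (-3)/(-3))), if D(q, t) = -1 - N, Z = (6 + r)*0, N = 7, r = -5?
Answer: -10872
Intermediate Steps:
Z = 0 (Z = (6 - 5)*0 = 1*0 = 0)
D(q, t) = -8 (D(q, t) = -1 - 1*7 = -1 - 7 = -8)
72*(-143 + D(Z, 0 - (-3)/(-3))) = 72*(-143 - 8) = 72*(-151) = -10872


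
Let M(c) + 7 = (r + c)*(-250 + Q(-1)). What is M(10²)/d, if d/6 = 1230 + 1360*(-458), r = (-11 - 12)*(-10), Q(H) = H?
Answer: 82837/3729900 ≈ 0.022209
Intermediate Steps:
r = 230 (r = -23*(-10) = 230)
M(c) = -57737 - 251*c (M(c) = -7 + (230 + c)*(-250 - 1) = -7 + (230 + c)*(-251) = -7 + (-57730 - 251*c) = -57737 - 251*c)
d = -3729900 (d = 6*(1230 + 1360*(-458)) = 6*(1230 - 622880) = 6*(-621650) = -3729900)
M(10²)/d = (-57737 - 251*10²)/(-3729900) = (-57737 - 251*100)*(-1/3729900) = (-57737 - 25100)*(-1/3729900) = -82837*(-1/3729900) = 82837/3729900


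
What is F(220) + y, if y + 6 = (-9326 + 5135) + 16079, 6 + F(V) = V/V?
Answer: 11877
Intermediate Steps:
F(V) = -5 (F(V) = -6 + V/V = -6 + 1 = -5)
y = 11882 (y = -6 + ((-9326 + 5135) + 16079) = -6 + (-4191 + 16079) = -6 + 11888 = 11882)
F(220) + y = -5 + 11882 = 11877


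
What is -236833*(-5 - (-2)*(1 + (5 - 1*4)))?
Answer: 236833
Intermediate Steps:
-236833*(-5 - (-2)*(1 + (5 - 1*4))) = -236833*(-5 - (-2)*(1 + (5 - 4))) = -236833*(-5 - (-2)*(1 + 1)) = -236833*(-5 - (-2)*2) = -236833*(-5 - 1*(-4)) = -236833*(-5 + 4) = -236833*(-1) = 236833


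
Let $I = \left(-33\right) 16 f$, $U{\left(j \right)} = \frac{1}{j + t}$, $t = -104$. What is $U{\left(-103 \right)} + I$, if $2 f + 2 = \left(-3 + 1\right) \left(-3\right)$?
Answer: $- \frac{218593}{207} \approx -1056.0$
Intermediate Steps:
$f = 2$ ($f = -1 + \frac{\left(-3 + 1\right) \left(-3\right)}{2} = -1 + \frac{\left(-2\right) \left(-3\right)}{2} = -1 + \frac{1}{2} \cdot 6 = -1 + 3 = 2$)
$U{\left(j \right)} = \frac{1}{-104 + j}$ ($U{\left(j \right)} = \frac{1}{j - 104} = \frac{1}{-104 + j}$)
$I = -1056$ ($I = \left(-33\right) 16 \cdot 2 = \left(-528\right) 2 = -1056$)
$U{\left(-103 \right)} + I = \frac{1}{-104 - 103} - 1056 = \frac{1}{-207} - 1056 = - \frac{1}{207} - 1056 = - \frac{218593}{207}$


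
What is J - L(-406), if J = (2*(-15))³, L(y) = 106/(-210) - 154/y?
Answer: -82214618/3045 ≈ -27000.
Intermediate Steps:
L(y) = -53/105 - 154/y (L(y) = 106*(-1/210) - 154/y = -53/105 - 154/y)
J = -27000 (J = (-30)³ = -27000)
J - L(-406) = -27000 - (-53/105 - 154/(-406)) = -27000 - (-53/105 - 154*(-1/406)) = -27000 - (-53/105 + 11/29) = -27000 - 1*(-382/3045) = -27000 + 382/3045 = -82214618/3045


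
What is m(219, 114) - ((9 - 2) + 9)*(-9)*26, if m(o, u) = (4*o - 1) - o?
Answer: 4400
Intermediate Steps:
m(o, u) = -1 + 3*o (m(o, u) = (-1 + 4*o) - o = -1 + 3*o)
m(219, 114) - ((9 - 2) + 9)*(-9)*26 = (-1 + 3*219) - ((9 - 2) + 9)*(-9)*26 = (-1 + 657) - (7 + 9)*(-9)*26 = 656 - 16*(-9)*26 = 656 - (-144)*26 = 656 - 1*(-3744) = 656 + 3744 = 4400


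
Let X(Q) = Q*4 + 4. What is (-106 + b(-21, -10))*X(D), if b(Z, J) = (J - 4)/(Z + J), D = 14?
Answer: -196320/31 ≈ -6332.9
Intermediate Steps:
X(Q) = 4 + 4*Q (X(Q) = 4*Q + 4 = 4 + 4*Q)
b(Z, J) = (-4 + J)/(J + Z)
(-106 + b(-21, -10))*X(D) = (-106 + (-4 - 10)/(-10 - 21))*(4 + 4*14) = (-106 - 14/(-31))*(4 + 56) = (-106 - 1/31*(-14))*60 = (-106 + 14/31)*60 = -3272/31*60 = -196320/31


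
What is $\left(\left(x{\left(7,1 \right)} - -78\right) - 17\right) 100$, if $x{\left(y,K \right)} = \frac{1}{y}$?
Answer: $\frac{42800}{7} \approx 6114.3$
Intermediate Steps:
$\left(\left(x{\left(7,1 \right)} - -78\right) - 17\right) 100 = \left(\left(\frac{1}{7} - -78\right) - 17\right) 100 = \left(\left(\frac{1}{7} + 78\right) - 17\right) 100 = \left(\frac{547}{7} - 17\right) 100 = \frac{428}{7} \cdot 100 = \frac{42800}{7}$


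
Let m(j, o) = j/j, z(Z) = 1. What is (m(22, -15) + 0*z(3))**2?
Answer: 1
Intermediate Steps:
m(j, o) = 1
(m(22, -15) + 0*z(3))**2 = (1 + 0*1)**2 = (1 + 0)**2 = 1**2 = 1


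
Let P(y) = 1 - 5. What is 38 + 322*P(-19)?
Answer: -1250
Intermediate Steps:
P(y) = -4
38 + 322*P(-19) = 38 + 322*(-4) = 38 - 1288 = -1250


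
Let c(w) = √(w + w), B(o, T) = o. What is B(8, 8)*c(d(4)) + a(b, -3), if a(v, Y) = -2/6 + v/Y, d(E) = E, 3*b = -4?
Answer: ⅑ + 16*√2 ≈ 22.739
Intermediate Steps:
b = -4/3 (b = (⅓)*(-4) = -4/3 ≈ -1.3333)
a(v, Y) = -⅓ + v/Y (a(v, Y) = -2*⅙ + v/Y = -⅓ + v/Y)
c(w) = √2*√w (c(w) = √(2*w) = √2*√w)
B(8, 8)*c(d(4)) + a(b, -3) = 8*(√2*√4) + (-4/3 - ⅓*(-3))/(-3) = 8*(√2*2) - (-4/3 + 1)/3 = 8*(2*√2) - ⅓*(-⅓) = 16*√2 + ⅑ = ⅑ + 16*√2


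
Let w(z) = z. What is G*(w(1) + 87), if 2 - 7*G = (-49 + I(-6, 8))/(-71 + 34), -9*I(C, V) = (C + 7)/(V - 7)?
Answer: 2816/333 ≈ 8.4565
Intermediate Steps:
I(C, V) = -(7 + C)/(9*(-7 + V)) (I(C, V) = -(C + 7)/(9*(V - 7)) = -(7 + C)/(9*(-7 + V)))
G = 32/333 (G = 2/7 - (-49 + (-7 - 1*(-6))/(9*(-7 + 8)))/(7*(-71 + 34)) = 2/7 - (-49 + (1/9)*(-7 + 6)/1)/(7*(-37)) = 2/7 - (-49 + (1/9)*1*(-1))*(-1)/(7*37) = 2/7 - (-49 - 1/9)*(-1)/(7*37) = 2/7 - (-442)*(-1)/(63*37) = 2/7 - 1/7*442/333 = 2/7 - 442/2331 = 32/333 ≈ 0.096096)
G*(w(1) + 87) = 32*(1 + 87)/333 = (32/333)*88 = 2816/333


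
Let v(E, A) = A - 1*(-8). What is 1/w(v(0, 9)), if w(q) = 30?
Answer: 1/30 ≈ 0.033333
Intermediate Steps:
v(E, A) = 8 + A (v(E, A) = A + 8 = 8 + A)
1/w(v(0, 9)) = 1/30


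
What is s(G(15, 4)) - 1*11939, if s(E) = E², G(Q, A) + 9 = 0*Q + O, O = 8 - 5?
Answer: -11903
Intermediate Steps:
O = 3
G(Q, A) = -6 (G(Q, A) = -9 + (0*Q + 3) = -9 + (0 + 3) = -9 + 3 = -6)
s(G(15, 4)) - 1*11939 = (-6)² - 1*11939 = 36 - 11939 = -11903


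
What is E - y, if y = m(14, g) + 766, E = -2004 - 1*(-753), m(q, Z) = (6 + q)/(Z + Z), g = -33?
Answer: -66551/33 ≈ -2016.7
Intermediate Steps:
m(q, Z) = (6 + q)/(2*Z) (m(q, Z) = (6 + q)/((2*Z)) = (6 + q)*(1/(2*Z)) = (6 + q)/(2*Z))
E = -1251 (E = -2004 + 753 = -1251)
y = 25268/33 (y = (½)*(6 + 14)/(-33) + 766 = (½)*(-1/33)*20 + 766 = -10/33 + 766 = 25268/33 ≈ 765.70)
E - y = -1251 - 1*25268/33 = -1251 - 25268/33 = -66551/33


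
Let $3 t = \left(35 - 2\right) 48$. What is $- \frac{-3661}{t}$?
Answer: $\frac{3661}{528} \approx 6.9337$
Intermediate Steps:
$t = 528$ ($t = \frac{\left(35 - 2\right) 48}{3} = \frac{33 \cdot 48}{3} = \frac{1}{3} \cdot 1584 = 528$)
$- \frac{-3661}{t} = - \frac{-3661}{528} = \left(-1\right) \left(- \frac{3661}{528}\right) = \frac{3661}{528}$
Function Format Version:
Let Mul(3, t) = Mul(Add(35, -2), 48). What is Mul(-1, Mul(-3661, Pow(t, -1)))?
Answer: Rational(3661, 528) ≈ 6.9337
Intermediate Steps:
t = 528 (t = Mul(Rational(1, 3), Mul(Add(35, -2), 48)) = Mul(Rational(1, 3), Mul(33, 48)) = Mul(Rational(1, 3), 1584) = 528)
Mul(-1, Mul(-3661, Pow(t, -1))) = Mul(-1, Mul(-3661, Pow(528, -1))) = Mul(-1, Mul(-3661, Rational(1, 528))) = Mul(-1, Rational(-3661, 528)) = Rational(3661, 528)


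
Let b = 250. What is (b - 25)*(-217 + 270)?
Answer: 11925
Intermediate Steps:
(b - 25)*(-217 + 270) = (250 - 25)*(-217 + 270) = 225*53 = 11925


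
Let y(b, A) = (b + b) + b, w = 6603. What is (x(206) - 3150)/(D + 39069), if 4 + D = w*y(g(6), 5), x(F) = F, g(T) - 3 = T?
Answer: -1472/108673 ≈ -0.013545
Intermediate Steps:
g(T) = 3 + T
y(b, A) = 3*b (y(b, A) = 2*b + b = 3*b)
D = 178277 (D = -4 + 6603*(3*(3 + 6)) = -4 + 6603*(3*9) = -4 + 6603*27 = -4 + 178281 = 178277)
(x(206) - 3150)/(D + 39069) = (206 - 3150)/(178277 + 39069) = -2944/217346 = -2944*1/217346 = -1472/108673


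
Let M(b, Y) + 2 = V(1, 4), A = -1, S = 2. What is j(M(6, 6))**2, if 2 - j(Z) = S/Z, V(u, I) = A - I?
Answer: 256/49 ≈ 5.2245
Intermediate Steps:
V(u, I) = -1 - I
M(b, Y) = -7 (M(b, Y) = -2 + (-1 - 1*4) = -2 + (-1 - 4) = -2 - 5 = -7)
j(Z) = 2 - 2/Z
j(M(6, 6))**2 = (2 - 2/(-7))**2 = (2 - 2*(-1/7))**2 = (2 + 2/7)**2 = (16/7)**2 = 256/49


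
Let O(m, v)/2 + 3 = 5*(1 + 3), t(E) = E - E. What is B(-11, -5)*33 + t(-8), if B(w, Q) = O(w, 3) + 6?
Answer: 1320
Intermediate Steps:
t(E) = 0
O(m, v) = 34 (O(m, v) = -6 + 2*(5*(1 + 3)) = -6 + 2*(5*4) = -6 + 2*20 = -6 + 40 = 34)
B(w, Q) = 40 (B(w, Q) = 34 + 6 = 40)
B(-11, -5)*33 + t(-8) = 40*33 + 0 = 1320 + 0 = 1320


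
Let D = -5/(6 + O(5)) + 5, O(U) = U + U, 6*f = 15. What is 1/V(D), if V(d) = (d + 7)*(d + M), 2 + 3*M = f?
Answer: 768/43571 ≈ 0.017626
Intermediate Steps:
f = 5/2 (f = (1/6)*15 = 5/2 ≈ 2.5000)
O(U) = 2*U
M = 1/6 (M = -2/3 + (1/3)*(5/2) = -2/3 + 5/6 = 1/6 ≈ 0.16667)
D = 75/16 (D = -5/(6 + 2*5) + 5 = -5/(6 + 10) + 5 = -5/16 + 5 = 75/16 ≈ 4.6875)
V(d) = (7 + d)*(1/6 + d) (V(d) = (d + 7)*(d + 1/6) = (7 + d)*(1/6 + d))
1/V(D) = 1/(7/6 + (75/16)**2 + (43/6)*(75/16)) = 1/(7/6 + 5625/256 + 1075/32) = 1/(43571/768) = 768/43571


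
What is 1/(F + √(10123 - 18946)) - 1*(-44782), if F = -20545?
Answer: 18902744064591/422105848 - I*√8823/422105848 ≈ 44782.0 - 2.2253e-7*I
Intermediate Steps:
1/(F + √(10123 - 18946)) - 1*(-44782) = 1/(-20545 + √(10123 - 18946)) - 1*(-44782) = 1/(-20545 + √(-8823)) + 44782 = 1/(-20545 + I*√8823) + 44782 = 44782 + 1/(-20545 + I*√8823)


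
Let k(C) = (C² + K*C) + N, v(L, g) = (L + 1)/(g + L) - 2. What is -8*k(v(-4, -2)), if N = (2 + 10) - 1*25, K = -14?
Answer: -82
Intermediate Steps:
v(L, g) = -2 + (1 + L)/(L + g) (v(L, g) = (1 + L)/(L + g) - 2 = -2 + (1 + L)/(L + g))
N = -13 (N = 12 - 25 = -13)
k(C) = -13 + C² - 14*C (k(C) = (C² - 14*C) - 13 = -13 + C² - 14*C)
-8*k(v(-4, -2)) = -8*(-13 + ((1 - 1*(-4) - 2*(-2))/(-4 - 2))² - 14*(1 - 1*(-4) - 2*(-2))/(-4 - 2)) = -8*(-13 + ((1 + 4 + 4)/(-6))² - 14*(1 + 4 + 4)/(-6)) = -8*(-13 + (-⅙*9)² - (-7)*9/3) = -8*(-13 + (-3/2)² - 14*(-3/2)) = -8*(-13 + 9/4 + 21) = -8*41/4 = -82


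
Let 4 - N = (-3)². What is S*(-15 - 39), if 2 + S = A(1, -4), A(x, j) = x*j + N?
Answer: 594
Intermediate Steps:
N = -5 (N = 4 - 1*(-3)² = 4 - 1*9 = 4 - 9 = -5)
A(x, j) = -5 + j*x (A(x, j) = x*j - 5 = j*x - 5 = -5 + j*x)
S = -11 (S = -2 + (-5 - 4*1) = -2 + (-5 - 4) = -2 - 9 = -11)
S*(-15 - 39) = -11*(-15 - 39) = -11*(-54) = 594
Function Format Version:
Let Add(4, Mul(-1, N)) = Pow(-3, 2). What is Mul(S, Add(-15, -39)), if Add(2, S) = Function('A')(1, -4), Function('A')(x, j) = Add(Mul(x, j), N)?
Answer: 594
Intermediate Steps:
N = -5 (N = Add(4, Mul(-1, Pow(-3, 2))) = Add(4, Mul(-1, 9)) = Add(4, -9) = -5)
Function('A')(x, j) = Add(-5, Mul(j, x)) (Function('A')(x, j) = Add(Mul(x, j), -5) = Add(Mul(j, x), -5) = Add(-5, Mul(j, x)))
S = -11 (S = Add(-2, Add(-5, Mul(-4, 1))) = Add(-2, Add(-5, -4)) = Add(-2, -9) = -11)
Mul(S, Add(-15, -39)) = Mul(-11, Add(-15, -39)) = Mul(-11, -54) = 594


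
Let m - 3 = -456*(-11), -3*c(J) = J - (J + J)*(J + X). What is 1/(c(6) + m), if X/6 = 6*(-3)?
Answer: 1/4609 ≈ 0.00021697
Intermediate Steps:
X = -108 (X = 6*(6*(-3)) = 6*(-18) = -108)
c(J) = -J/3 + 2*J*(-108 + J)/3 (c(J) = -(J - (J + J)*(J - 108))/3 = -(J - 2*J*(-108 + J))/3 = -J/3 + 2*J*(-108 + J)/3)
m = 5019 (m = 3 - 456*(-11) = 3 + 5016 = 5019)
1/(c(6) + m) = 1/((1/3)*6*(-217 + 2*6) + 5019) = 1/((1/3)*6*(-217 + 12) + 5019) = 1/((1/3)*6*(-205) + 5019) = 1/(-410 + 5019) = 1/4609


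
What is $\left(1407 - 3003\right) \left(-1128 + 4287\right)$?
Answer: $-5041764$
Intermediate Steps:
$\left(1407 - 3003\right) \left(-1128 + 4287\right) = \left(-1596\right) 3159 = -5041764$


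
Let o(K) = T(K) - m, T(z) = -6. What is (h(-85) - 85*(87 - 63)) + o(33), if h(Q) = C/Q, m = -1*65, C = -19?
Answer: -168366/85 ≈ -1980.8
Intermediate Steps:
m = -65
h(Q) = -19/Q
o(K) = 59 (o(K) = -6 - 1*(-65) = -6 + 65 = 59)
(h(-85) - 85*(87 - 63)) + o(33) = (-19/(-85) - 85*(87 - 63)) + 59 = (-19*(-1/85) - 85*24) + 59 = (19/85 - 2040) + 59 = -173381/85 + 59 = -168366/85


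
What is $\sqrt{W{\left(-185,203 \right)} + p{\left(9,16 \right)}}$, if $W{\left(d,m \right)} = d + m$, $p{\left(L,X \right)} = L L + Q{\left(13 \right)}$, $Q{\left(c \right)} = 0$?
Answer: $3 \sqrt{11} \approx 9.9499$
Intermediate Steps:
$p{\left(L,X \right)} = L^{2}$ ($p{\left(L,X \right)} = L L + 0 = L^{2} + 0 = L^{2}$)
$\sqrt{W{\left(-185,203 \right)} + p{\left(9,16 \right)}} = \sqrt{\left(-185 + 203\right) + 9^{2}} = \sqrt{18 + 81} = \sqrt{99} = 3 \sqrt{11}$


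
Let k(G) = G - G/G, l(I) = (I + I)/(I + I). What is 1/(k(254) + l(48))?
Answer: 1/254 ≈ 0.0039370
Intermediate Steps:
l(I) = 1 (l(I) = (2*I)/((2*I)) = (2*I)*(1/(2*I)) = 1)
k(G) = -1 + G (k(G) = G - 1*1 = G - 1 = -1 + G)
1/(k(254) + l(48)) = 1/((-1 + 254) + 1) = 1/(253 + 1) = 1/254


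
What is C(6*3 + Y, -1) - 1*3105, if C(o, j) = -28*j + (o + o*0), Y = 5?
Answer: -3054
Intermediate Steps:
C(o, j) = o - 28*j (C(o, j) = -28*j + (o + 0) = -28*j + o = o - 28*j)
C(6*3 + Y, -1) - 1*3105 = ((6*3 + 5) - 28*(-1)) - 1*3105 = ((18 + 5) + 28) - 3105 = (23 + 28) - 3105 = 51 - 3105 = -3054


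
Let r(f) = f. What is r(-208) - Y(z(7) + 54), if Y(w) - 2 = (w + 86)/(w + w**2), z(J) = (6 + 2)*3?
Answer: -647092/3081 ≈ -210.03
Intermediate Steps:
z(J) = 24 (z(J) = 8*3 = 24)
Y(w) = 2 + (86 + w)/(w + w**2) (Y(w) = 2 + (w + 86)/(w + w**2) = 2 + (86 + w)/(w + w**2))
r(-208) - Y(z(7) + 54) = -208 - (86 + 2*(24 + 54)**2 + 3*(24 + 54))/((24 + 54)*(1 + (24 + 54))) = -208 - (86 + 2*78**2 + 3*78)/(78*(1 + 78)) = -208 - (86 + 2*6084 + 234)/(78*79) = -208 - (86 + 12168 + 234)/(78*79) = -208 - 12488/(78*79) = -208 - 1*6244/3081 = -208 - 6244/3081 = -647092/3081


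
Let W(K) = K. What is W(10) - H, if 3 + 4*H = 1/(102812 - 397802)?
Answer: 12684571/1179960 ≈ 10.750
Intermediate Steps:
H = -884971/1179960 (H = -¾ + 1/(4*(102812 - 397802)) = -¾ + (¼)/(-294990) = -¾ + (¼)*(-1/294990) = -¾ - 1/1179960 = -884971/1179960 ≈ -0.75000)
W(10) - H = 10 - 1*(-884971/1179960) = 10 + 884971/1179960 = 12684571/1179960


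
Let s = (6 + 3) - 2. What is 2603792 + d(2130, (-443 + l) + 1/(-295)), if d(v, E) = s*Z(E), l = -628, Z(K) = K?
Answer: 765907018/295 ≈ 2.5963e+6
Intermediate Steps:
s = 7 (s = 9 - 2 = 7)
d(v, E) = 7*E
2603792 + d(2130, (-443 + l) + 1/(-295)) = 2603792 + 7*((-443 - 628) + 1/(-295)) = 2603792 + 7*(-1071 - 1/295) = 2603792 + 7*(-315946/295) = 2603792 - 2211622/295 = 765907018/295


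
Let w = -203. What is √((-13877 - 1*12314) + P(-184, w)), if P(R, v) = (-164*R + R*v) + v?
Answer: √41134 ≈ 202.82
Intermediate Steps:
P(R, v) = v - 164*R + R*v
√((-13877 - 1*12314) + P(-184, w)) = √((-13877 - 1*12314) + (-203 - 164*(-184) - 184*(-203))) = √((-13877 - 12314) + (-203 + 30176 + 37352)) = √(-26191 + 67325) = √41134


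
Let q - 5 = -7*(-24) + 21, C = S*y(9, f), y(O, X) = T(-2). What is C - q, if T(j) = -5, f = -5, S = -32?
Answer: -34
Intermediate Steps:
y(O, X) = -5
C = 160 (C = -32*(-5) = 160)
q = 194 (q = 5 + (-7*(-24) + 21) = 5 + (168 + 21) = 5 + 189 = 194)
C - q = 160 - 1*194 = 160 - 194 = -34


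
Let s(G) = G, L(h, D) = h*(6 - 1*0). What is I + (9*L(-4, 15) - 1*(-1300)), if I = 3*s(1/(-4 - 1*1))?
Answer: 5417/5 ≈ 1083.4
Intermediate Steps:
L(h, D) = 6*h (L(h, D) = h*(6 + 0) = h*6 = 6*h)
I = -3/5 (I = 3/(-4 - 1*1) = 3/(-4 - 1) = 3/(-5) = 3*(-1/5) = -3/5 ≈ -0.60000)
I + (9*L(-4, 15) - 1*(-1300)) = -3/5 + (9*(6*(-4)) - 1*(-1300)) = -3/5 + (9*(-24) + 1300) = -3/5 + (-216 + 1300) = -3/5 + 1084 = 5417/5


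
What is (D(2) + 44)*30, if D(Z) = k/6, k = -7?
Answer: 1285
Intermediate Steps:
D(Z) = -7/6
(D(2) + 44)*30 = (-7/6 + 44)*30 = (257/6)*30 = 1285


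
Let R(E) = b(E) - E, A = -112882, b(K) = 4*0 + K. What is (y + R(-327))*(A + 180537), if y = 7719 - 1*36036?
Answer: -1915786635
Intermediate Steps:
b(K) = K (b(K) = 0 + K = K)
y = -28317 (y = 7719 - 36036 = -28317)
R(E) = 0 (R(E) = E - E = 0)
(y + R(-327))*(A + 180537) = (-28317 + 0)*(-112882 + 180537) = -28317*67655 = -1915786635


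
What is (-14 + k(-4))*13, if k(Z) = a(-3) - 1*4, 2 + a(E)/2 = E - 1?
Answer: -390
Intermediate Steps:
a(E) = -6 + 2*E (a(E) = -4 + 2*(E - 1) = -4 + 2*(-1 + E) = -4 + (-2 + 2*E) = -6 + 2*E)
k(Z) = -16 (k(Z) = (-6 + 2*(-3)) - 1*4 = (-6 - 6) - 4 = -12 - 4 = -16)
(-14 + k(-4))*13 = (-14 - 16)*13 = -30*13 = -390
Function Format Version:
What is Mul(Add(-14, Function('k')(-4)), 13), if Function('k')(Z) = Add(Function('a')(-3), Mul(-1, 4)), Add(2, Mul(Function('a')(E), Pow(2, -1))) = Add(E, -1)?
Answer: -390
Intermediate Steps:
Function('a')(E) = Add(-6, Mul(2, E)) (Function('a')(E) = Add(-4, Mul(2, Add(E, -1))) = Add(-4, Mul(2, Add(-1, E))) = Add(-4, Add(-2, Mul(2, E))) = Add(-6, Mul(2, E)))
Function('k')(Z) = -16 (Function('k')(Z) = Add(Add(-6, Mul(2, -3)), Mul(-1, 4)) = Add(Add(-6, -6), -4) = Add(-12, -4) = -16)
Mul(Add(-14, Function('k')(-4)), 13) = Mul(Add(-14, -16), 13) = Mul(-30, 13) = -390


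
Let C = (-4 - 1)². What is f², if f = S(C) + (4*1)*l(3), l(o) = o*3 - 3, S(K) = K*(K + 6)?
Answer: 638401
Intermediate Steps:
C = 25 (C = (-5)² = 25)
S(K) = K*(6 + K)
l(o) = -3 + 3*o (l(o) = 3*o - 3 = -3 + 3*o)
f = 799 (f = 25*(6 + 25) + (4*1)*(-3 + 3*3) = 25*31 + 4*(-3 + 9) = 775 + 4*6 = 775 + 24 = 799)
f² = 799² = 638401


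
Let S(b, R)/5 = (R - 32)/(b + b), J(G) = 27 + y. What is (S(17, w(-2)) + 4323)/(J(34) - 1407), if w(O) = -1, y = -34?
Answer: -146817/48076 ≈ -3.0539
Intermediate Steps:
J(G) = -7 (J(G) = 27 - 34 = -7)
S(b, R) = 5*(-32 + R)/(2*b) (S(b, R) = 5*((R - 32)/(b + b)) = 5*((-32 + R)/((2*b))) = 5*((-32 + R)*(1/(2*b))) = 5*((-32 + R)/(2*b)) = 5*(-32 + R)/(2*b))
(S(17, w(-2)) + 4323)/(J(34) - 1407) = ((5/2)*(-32 - 1)/17 + 4323)/(-7 - 1407) = ((5/2)*(1/17)*(-33) + 4323)/(-1414) = (-165/34 + 4323)*(-1/1414) = (146817/34)*(-1/1414) = -146817/48076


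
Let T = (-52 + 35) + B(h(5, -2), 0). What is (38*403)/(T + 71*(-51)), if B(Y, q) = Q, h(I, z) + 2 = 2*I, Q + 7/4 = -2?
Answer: -61256/14567 ≈ -4.2051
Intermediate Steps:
Q = -15/4 (Q = -7/4 - 2 = -15/4 ≈ -3.7500)
h(I, z) = -2 + 2*I
B(Y, q) = -15/4
T = -83/4 (T = (-52 + 35) - 15/4 = -17 - 15/4 = -83/4 ≈ -20.750)
(38*403)/(T + 71*(-51)) = (38*403)/(-83/4 + 71*(-51)) = 15314/(-83/4 - 3621) = 15314/(-14567/4) = 15314*(-4/14567) = -61256/14567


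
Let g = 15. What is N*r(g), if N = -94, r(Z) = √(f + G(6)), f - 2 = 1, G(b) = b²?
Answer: -94*√39 ≈ -587.03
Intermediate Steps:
f = 3 (f = 2 + 1 = 3)
r(Z) = √39 (r(Z) = √(3 + 6²) = √(3 + 36) = √39)
N*r(g) = -94*√39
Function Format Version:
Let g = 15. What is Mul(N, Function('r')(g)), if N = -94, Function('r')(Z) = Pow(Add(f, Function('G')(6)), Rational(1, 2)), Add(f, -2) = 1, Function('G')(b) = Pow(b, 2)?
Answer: Mul(-94, Pow(39, Rational(1, 2))) ≈ -587.03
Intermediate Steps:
f = 3 (f = Add(2, 1) = 3)
Function('r')(Z) = Pow(39, Rational(1, 2)) (Function('r')(Z) = Pow(Add(3, Pow(6, 2)), Rational(1, 2)) = Pow(Add(3, 36), Rational(1, 2)) = Pow(39, Rational(1, 2)))
Mul(N, Function('r')(g)) = Mul(-94, Pow(39, Rational(1, 2)))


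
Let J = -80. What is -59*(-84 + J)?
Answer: 9676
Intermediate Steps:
-59*(-84 + J) = -59*(-84 - 80) = -59*(-164) = 9676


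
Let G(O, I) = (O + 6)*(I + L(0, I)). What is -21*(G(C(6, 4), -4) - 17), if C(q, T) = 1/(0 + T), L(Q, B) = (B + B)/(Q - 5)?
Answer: 672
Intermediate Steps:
L(Q, B) = 2*B/(-5 + Q) (L(Q, B) = (2*B)/(-5 + Q) = 2*B/(-5 + Q))
C(q, T) = 1/T
G(O, I) = 3*I*(6 + O)/5 (G(O, I) = (O + 6)*(I + 2*I/(-5 + 0)) = (6 + O)*(I + 2*I/(-5)) = (6 + O)*(I + 2*I*(-⅕)) = (6 + O)*(I - 2*I/5) = (6 + O)*(3*I/5) = 3*I*(6 + O)/5)
-21*(G(C(6, 4), -4) - 17) = -21*((⅗)*(-4)*(6 + 1/4) - 17) = -21*((⅗)*(-4)*(6 + ¼) - 17) = -21*((⅗)*(-4)*(25/4) - 17) = -21*(-15 - 17) = -21*(-32) = 672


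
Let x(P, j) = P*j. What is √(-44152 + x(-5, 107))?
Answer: I*√44687 ≈ 211.39*I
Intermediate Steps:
√(-44152 + x(-5, 107)) = √(-44152 - 5*107) = √(-44152 - 535) = √(-44687) = I*√44687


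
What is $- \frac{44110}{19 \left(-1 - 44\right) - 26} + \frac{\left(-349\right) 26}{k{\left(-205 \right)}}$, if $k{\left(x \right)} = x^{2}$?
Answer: $\frac{1845728556}{37024025} \approx 49.852$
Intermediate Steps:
$- \frac{44110}{19 \left(-1 - 44\right) - 26} + \frac{\left(-349\right) 26}{k{\left(-205 \right)}} = - \frac{44110}{19 \left(-1 - 44\right) - 26} + \frac{\left(-349\right) 26}{\left(-205\right)^{2}} = - \frac{44110}{19 \left(-1 - 44\right) - 26} - \frac{9074}{42025} = - \frac{44110}{19 \left(-45\right) - 26} - \frac{9074}{42025} = - \frac{44110}{-855 - 26} - \frac{9074}{42025} = - \frac{44110}{-881} - \frac{9074}{42025} = \left(-44110\right) \left(- \frac{1}{881}\right) - \frac{9074}{42025} = \frac{44110}{881} - \frac{9074}{42025} = \frac{1845728556}{37024025}$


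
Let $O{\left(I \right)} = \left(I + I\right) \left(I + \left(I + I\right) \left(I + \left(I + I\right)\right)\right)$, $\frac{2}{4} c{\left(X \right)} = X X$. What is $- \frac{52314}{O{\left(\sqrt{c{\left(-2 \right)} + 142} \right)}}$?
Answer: $\frac{8719}{269950} - \frac{26157 \sqrt{6}}{26995} \approx -2.3412$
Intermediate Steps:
$c{\left(X \right)} = 2 X^{2}$ ($c{\left(X \right)} = 2 X X = 2 X^{2}$)
$O{\left(I \right)} = 2 I \left(I + 6 I^{2}\right)$ ($O{\left(I \right)} = 2 I \left(I + 2 I \left(I + 2 I\right)\right) = 2 I \left(I + 2 I 3 I\right) = 2 I \left(I + 6 I^{2}\right)$)
$- \frac{52314}{O{\left(\sqrt{c{\left(-2 \right)} + 142} \right)}} = - \frac{52314}{\left(\sqrt{2 \left(-2\right)^{2} + 142}\right)^{2} \left(2 + 12 \sqrt{2 \left(-2\right)^{2} + 142}\right)} = - \frac{52314}{\left(\sqrt{2 \cdot 4 + 142}\right)^{2} \left(2 + 12 \sqrt{2 \cdot 4 + 142}\right)} = - \frac{52314}{\left(\sqrt{8 + 142}\right)^{2} \left(2 + 12 \sqrt{8 + 142}\right)} = - \frac{52314}{\left(\sqrt{150}\right)^{2} \left(2 + 12 \sqrt{150}\right)} = - \frac{52314}{\left(5 \sqrt{6}\right)^{2} \left(2 + 12 \cdot 5 \sqrt{6}\right)} = - \frac{52314}{150 \left(2 + 60 \sqrt{6}\right)} = - \frac{52314}{300 + 9000 \sqrt{6}}$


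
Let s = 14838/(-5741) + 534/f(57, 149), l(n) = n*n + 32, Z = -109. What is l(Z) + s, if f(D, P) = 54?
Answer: 615910204/51669 ≈ 11920.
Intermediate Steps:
l(n) = 32 + n² (l(n) = n² + 32 = 32 + n²)
s = 377407/51669 (s = 14838/(-5741) + 534/54 = 14838*(-1/5741) + 534*(1/54) = -14838/5741 + 89/9 = 377407/51669 ≈ 7.3043)
l(Z) + s = (32 + (-109)²) + 377407/51669 = (32 + 11881) + 377407/51669 = 11913 + 377407/51669 = 615910204/51669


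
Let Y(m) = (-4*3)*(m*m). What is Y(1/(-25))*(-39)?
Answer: 468/625 ≈ 0.74880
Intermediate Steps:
Y(m) = -12*m²
Y(1/(-25))*(-39) = -12*(1/(-25))²*(-39) = -12*(-1/25)²*(-39) = -12*1/625*(-39) = -12/625*(-39) = 468/625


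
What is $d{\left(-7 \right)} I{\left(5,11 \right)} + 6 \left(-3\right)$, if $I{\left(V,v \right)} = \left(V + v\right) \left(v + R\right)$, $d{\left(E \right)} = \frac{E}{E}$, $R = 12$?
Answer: $350$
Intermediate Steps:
$d{\left(E \right)} = 1$
$I{\left(V,v \right)} = \left(12 + v\right) \left(V + v\right)$ ($I{\left(V,v \right)} = \left(V + v\right) \left(v + 12\right) = \left(V + v\right) \left(12 + v\right) = \left(12 + v\right) \left(V + v\right)$)
$d{\left(-7 \right)} I{\left(5,11 \right)} + 6 \left(-3\right) = 1 \left(11^{2} + 12 \cdot 5 + 12 \cdot 11 + 5 \cdot 11\right) + 6 \left(-3\right) = 1 \left(121 + 60 + 132 + 55\right) - 18 = 1 \cdot 368 - 18 = 368 - 18 = 350$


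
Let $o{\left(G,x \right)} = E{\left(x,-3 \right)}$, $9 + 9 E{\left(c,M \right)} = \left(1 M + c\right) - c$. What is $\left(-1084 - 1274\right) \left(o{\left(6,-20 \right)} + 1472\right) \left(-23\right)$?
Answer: $79760136$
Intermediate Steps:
$E{\left(c,M \right)} = -1 + \frac{M}{9}$ ($E{\left(c,M \right)} = -1 + \frac{\left(1 M + c\right) - c}{9} = -1 + \frac{\left(M + c\right) - c}{9} = -1 + \frac{M}{9}$)
$o{\left(G,x \right)} = - \frac{4}{3}$ ($o{\left(G,x \right)} = -1 + \frac{1}{9} \left(-3\right) = -1 - \frac{1}{3} = - \frac{4}{3}$)
$\left(-1084 - 1274\right) \left(o{\left(6,-20 \right)} + 1472\right) \left(-23\right) = \left(-1084 - 1274\right) \left(- \frac{4}{3} + 1472\right) \left(-23\right) = \left(-2358\right) \frac{4412}{3} \left(-23\right) = \left(-3467832\right) \left(-23\right) = 79760136$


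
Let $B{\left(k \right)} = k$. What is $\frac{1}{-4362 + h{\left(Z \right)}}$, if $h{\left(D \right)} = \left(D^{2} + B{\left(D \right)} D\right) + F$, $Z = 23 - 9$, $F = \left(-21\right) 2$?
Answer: $- \frac{1}{4012} \approx -0.00024925$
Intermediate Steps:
$F = -42$
$Z = 14$ ($Z = 23 - 9 = 14$)
$h{\left(D \right)} = -42 + 2 D^{2}$ ($h{\left(D \right)} = \left(D^{2} + D D\right) - 42 = \left(D^{2} + D^{2}\right) - 42 = 2 D^{2} - 42 = -42 + 2 D^{2}$)
$\frac{1}{-4362 + h{\left(Z \right)}} = \frac{1}{-4362 - \left(42 - 2 \cdot 14^{2}\right)} = \frac{1}{-4362 + \left(-42 + 2 \cdot 196\right)} = \frac{1}{-4362 + \left(-42 + 392\right)} = \frac{1}{-4362 + 350} = \frac{1}{-4012} = - \frac{1}{4012}$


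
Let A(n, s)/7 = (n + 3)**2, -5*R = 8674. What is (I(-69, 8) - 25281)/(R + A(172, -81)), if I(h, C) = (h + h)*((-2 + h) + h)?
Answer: -29805/1063201 ≈ -0.028033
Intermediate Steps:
R = -8674/5 (R = -1/5*8674 = -8674/5 ≈ -1734.8)
I(h, C) = 2*h*(-2 + 2*h) (I(h, C) = (2*h)*(-2 + 2*h) = 2*h*(-2 + 2*h))
A(n, s) = 7*(3 + n)**2 (A(n, s) = 7*(n + 3)**2 = 7*(3 + n)**2)
(I(-69, 8) - 25281)/(R + A(172, -81)) = (4*(-69)*(-1 - 69) - 25281)/(-8674/5 + 7*(3 + 172)**2) = (4*(-69)*(-70) - 25281)/(-8674/5 + 7*175**2) = (19320 - 25281)/(-8674/5 + 7*30625) = -5961/(-8674/5 + 214375) = -5961/1063201/5 = -5961*5/1063201 = -29805/1063201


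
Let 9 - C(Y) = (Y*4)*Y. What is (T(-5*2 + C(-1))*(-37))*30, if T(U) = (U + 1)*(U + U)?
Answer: -44400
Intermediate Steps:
C(Y) = 9 - 4*Y² (C(Y) = 9 - Y*4*Y = 9 - 4*Y*Y = 9 - 4*Y²)
T(U) = 2*U*(1 + U) (T(U) = (1 + U)*(2*U) = 2*U*(1 + U))
(T(-5*2 + C(-1))*(-37))*30 = ((2*(-5*2 + (9 - 4*(-1)²))*(1 + (-5*2 + (9 - 4*(-1)²))))*(-37))*30 = ((2*(-10 + (9 - 4*1))*(1 + (-10 + (9 - 4*1))))*(-37))*30 = ((2*(-10 + (9 - 4))*(1 + (-10 + (9 - 4))))*(-37))*30 = ((2*(-10 + 5)*(1 + (-10 + 5)))*(-37))*30 = ((2*(-5)*(1 - 5))*(-37))*30 = ((2*(-5)*(-4))*(-37))*30 = (40*(-37))*30 = -1480*30 = -44400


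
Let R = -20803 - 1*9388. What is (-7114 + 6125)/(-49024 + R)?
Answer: 989/79215 ≈ 0.012485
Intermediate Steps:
R = -30191 (R = -20803 - 9388 = -30191)
(-7114 + 6125)/(-49024 + R) = (-7114 + 6125)/(-49024 - 30191) = -989/(-79215) = -989*(-1/79215) = 989/79215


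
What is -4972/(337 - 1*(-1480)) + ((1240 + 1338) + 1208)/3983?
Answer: -12924314/7237111 ≈ -1.7858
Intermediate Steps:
-4972/(337 - 1*(-1480)) + ((1240 + 1338) + 1208)/3983 = -4972/(337 + 1480) + (2578 + 1208)*(1/3983) = -4972/1817 + 3786*(1/3983) = -4972*1/1817 + 3786/3983 = -4972/1817 + 3786/3983 = -12924314/7237111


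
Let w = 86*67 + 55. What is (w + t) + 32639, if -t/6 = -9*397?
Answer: 59894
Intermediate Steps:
w = 5817 (w = 5762 + 55 = 5817)
t = 21438 (t = -(-54)*397 = -6*(-3573) = 21438)
(w + t) + 32639 = (5817 + 21438) + 32639 = 27255 + 32639 = 59894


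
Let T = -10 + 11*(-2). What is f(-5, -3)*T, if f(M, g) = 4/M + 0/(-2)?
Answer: 128/5 ≈ 25.600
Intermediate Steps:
f(M, g) = 4/M (f(M, g) = 4/M + 0*(-½) = 4/M + 0 = 4/M)
T = -32 (T = -10 - 22 = -32)
f(-5, -3)*T = (4/(-5))*(-32) = (4*(-⅕))*(-32) = -⅘*(-32) = 128/5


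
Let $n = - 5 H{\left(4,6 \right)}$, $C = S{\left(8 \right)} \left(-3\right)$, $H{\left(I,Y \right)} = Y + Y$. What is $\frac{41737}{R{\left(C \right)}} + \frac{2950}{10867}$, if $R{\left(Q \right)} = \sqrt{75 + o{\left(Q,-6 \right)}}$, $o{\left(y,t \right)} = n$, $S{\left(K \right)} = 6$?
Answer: $\frac{2950}{10867} + \frac{41737 \sqrt{15}}{15} \approx 10777.0$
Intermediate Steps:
$H{\left(I,Y \right)} = 2 Y$
$C = -18$ ($C = 6 \left(-3\right) = -18$)
$n = -60$ ($n = - 5 \cdot 2 \cdot 6 = \left(-5\right) 12 = -60$)
$o{\left(y,t \right)} = -60$
$R{\left(Q \right)} = \sqrt{15}$ ($R{\left(Q \right)} = \sqrt{75 - 60} = \sqrt{15}$)
$\frac{41737}{R{\left(C \right)}} + \frac{2950}{10867} = \frac{41737}{\sqrt{15}} + \frac{2950}{10867} = 41737 \frac{\sqrt{15}}{15} + 2950 \cdot \frac{1}{10867} = \frac{41737 \sqrt{15}}{15} + \frac{2950}{10867} = \frac{2950}{10867} + \frac{41737 \sqrt{15}}{15}$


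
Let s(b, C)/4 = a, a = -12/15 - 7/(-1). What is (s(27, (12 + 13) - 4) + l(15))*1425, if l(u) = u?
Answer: 56715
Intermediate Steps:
a = 31/5 (a = -12*1/15 - 7*(-1) = -⅘ + 7 = 31/5 ≈ 6.2000)
s(b, C) = 124/5 (s(b, C) = 4*(31/5) = 124/5)
(s(27, (12 + 13) - 4) + l(15))*1425 = (124/5 + 15)*1425 = (199/5)*1425 = 56715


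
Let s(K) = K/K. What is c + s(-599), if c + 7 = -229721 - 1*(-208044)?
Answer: -21683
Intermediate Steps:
s(K) = 1
c = -21684 (c = -7 + (-229721 - 1*(-208044)) = -7 + (-229721 + 208044) = -7 - 21677 = -21684)
c + s(-599) = -21684 + 1 = -21683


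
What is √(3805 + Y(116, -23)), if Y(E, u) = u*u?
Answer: √4334 ≈ 65.833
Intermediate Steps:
Y(E, u) = u²
√(3805 + Y(116, -23)) = √(3805 + (-23)²) = √(3805 + 529) = √4334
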